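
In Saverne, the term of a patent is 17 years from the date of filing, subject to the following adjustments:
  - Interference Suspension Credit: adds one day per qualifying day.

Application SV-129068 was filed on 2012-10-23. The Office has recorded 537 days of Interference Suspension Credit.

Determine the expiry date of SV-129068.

2031-04-13

Base term: filing date + 17 years → 23 October 2029.
Interference Suspension Credit: +537 days → 13 April 2031.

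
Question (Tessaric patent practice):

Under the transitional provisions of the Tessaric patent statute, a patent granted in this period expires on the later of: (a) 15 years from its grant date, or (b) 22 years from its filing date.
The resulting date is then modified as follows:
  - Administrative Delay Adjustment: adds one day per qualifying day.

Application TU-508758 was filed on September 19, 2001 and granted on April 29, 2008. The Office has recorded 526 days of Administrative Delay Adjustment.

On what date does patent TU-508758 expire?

February 26, 2025

(a) grant + 15 years → 29 April 2023.
(b) filing + 22 years → 19 September 2023.
Later of the two: 19 September 2023.
Administrative Delay Adjustment: +526 days → 26 February 2025.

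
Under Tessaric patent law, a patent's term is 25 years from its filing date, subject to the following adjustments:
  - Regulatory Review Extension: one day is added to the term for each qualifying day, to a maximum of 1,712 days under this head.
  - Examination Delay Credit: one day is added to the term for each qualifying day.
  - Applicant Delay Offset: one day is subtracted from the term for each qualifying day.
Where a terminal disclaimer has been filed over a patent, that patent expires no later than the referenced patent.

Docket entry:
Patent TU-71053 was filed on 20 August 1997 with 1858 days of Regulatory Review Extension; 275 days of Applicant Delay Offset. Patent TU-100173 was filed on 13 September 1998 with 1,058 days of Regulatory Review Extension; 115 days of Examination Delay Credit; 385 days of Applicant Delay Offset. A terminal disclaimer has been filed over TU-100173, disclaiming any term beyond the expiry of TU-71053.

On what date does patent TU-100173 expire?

Natural term of TU-100173:
  Base: filing + 25 years → 13 September 2023.
  Regulatory Review Extension: 1058 days (within the 1712-day cap) → +1058 days → 6 August 2026.
  Examination Delay Credit: +115 days → 29 November 2026.
  Applicant Delay Offset: −385 days → 9 November 2025.
Expiry of referenced patent TU-71053:
  Base: filing + 25 years → 20 August 2022.
  Regulatory Review Extension: 1858 days claimed exceeds the 1712-day cap, so +1712 days → 28 April 2027.
  Applicant Delay Offset: −275 days → 27 July 2026.
Terminal disclaimer: TU-100173 expires on the earlier of 9 November 2025 and 27 July 2026.

November 9, 2025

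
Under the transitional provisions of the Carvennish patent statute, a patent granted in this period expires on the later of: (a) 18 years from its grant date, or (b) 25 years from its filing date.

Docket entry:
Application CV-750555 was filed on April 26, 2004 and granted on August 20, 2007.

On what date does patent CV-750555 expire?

(a) grant + 18 years → 20 August 2025.
(b) filing + 25 years → 26 April 2029.
Later of the two: 26 April 2029.

2029-04-26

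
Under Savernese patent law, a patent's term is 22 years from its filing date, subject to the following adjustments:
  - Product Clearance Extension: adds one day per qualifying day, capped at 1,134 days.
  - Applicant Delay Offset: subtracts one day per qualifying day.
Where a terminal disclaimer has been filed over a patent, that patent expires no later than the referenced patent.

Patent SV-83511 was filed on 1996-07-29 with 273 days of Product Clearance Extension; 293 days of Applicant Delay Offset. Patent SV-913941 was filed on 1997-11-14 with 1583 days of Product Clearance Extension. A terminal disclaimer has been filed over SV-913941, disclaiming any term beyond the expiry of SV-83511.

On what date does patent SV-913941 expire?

Natural term of SV-913941:
  Base: filing + 22 years → 14 November 2019.
  Product Clearance Extension: 1583 days claimed exceeds the 1134-day cap, so +1134 days → 22 December 2022.
Expiry of referenced patent SV-83511:
  Base: filing + 22 years → 29 July 2018.
  Product Clearance Extension: 273 days (within the 1134-day cap) → +273 days → 28 April 2019.
  Applicant Delay Offset: −293 days → 9 July 2018.
Terminal disclaimer: SV-913941 expires on the earlier of 22 December 2022 and 9 July 2018.

July 9, 2018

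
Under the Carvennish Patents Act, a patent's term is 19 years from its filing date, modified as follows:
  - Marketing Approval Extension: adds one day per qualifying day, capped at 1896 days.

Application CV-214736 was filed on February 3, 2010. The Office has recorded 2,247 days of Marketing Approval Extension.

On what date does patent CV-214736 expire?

Base term: filing date + 19 years → 3 February 2029.
Marketing Approval Extension: 2247 days claimed exceeds the 1896-day cap, so +1896 days → 14 April 2034.

2034-04-14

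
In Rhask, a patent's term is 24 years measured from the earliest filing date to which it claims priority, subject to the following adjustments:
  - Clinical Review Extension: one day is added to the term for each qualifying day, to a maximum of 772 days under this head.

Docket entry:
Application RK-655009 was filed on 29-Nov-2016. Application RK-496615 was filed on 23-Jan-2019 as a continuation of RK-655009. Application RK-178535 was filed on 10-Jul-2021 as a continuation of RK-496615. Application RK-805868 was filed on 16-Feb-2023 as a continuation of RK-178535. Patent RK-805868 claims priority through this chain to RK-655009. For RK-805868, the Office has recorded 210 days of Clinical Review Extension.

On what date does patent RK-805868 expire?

Earliest priority filing: 29 November 2016.
Base term: 29 November 2016 + 24 years → 29 November 2040.
Clinical Review Extension: 210 days (within the 772-day cap) → +210 days → 27 June 2041.

June 27, 2041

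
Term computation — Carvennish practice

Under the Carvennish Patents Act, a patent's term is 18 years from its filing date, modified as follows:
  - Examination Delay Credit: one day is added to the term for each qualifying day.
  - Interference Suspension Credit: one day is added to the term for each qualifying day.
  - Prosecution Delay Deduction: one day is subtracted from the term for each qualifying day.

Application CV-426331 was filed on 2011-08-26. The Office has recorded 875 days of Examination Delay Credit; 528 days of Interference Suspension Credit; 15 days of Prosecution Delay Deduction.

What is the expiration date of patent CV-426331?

June 14, 2033

Base term: filing date + 18 years → 26 August 2029.
Examination Delay Credit: +875 days → 18 January 2032.
Interference Suspension Credit: +528 days → 29 June 2033.
Prosecution Delay Deduction: −15 days → 14 June 2033.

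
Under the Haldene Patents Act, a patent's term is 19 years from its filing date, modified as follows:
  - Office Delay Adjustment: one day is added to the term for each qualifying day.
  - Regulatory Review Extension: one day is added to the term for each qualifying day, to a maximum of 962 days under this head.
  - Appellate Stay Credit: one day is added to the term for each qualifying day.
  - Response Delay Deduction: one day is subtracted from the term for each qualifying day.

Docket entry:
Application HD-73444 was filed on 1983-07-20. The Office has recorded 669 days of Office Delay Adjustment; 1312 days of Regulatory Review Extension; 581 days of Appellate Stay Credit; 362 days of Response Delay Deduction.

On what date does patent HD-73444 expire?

August 13, 2007

Base term: filing date + 19 years → 20 July 2002.
Office Delay Adjustment: +669 days → 19 May 2004.
Regulatory Review Extension: 1312 days claimed exceeds the 962-day cap, so +962 days → 6 January 2007.
Appellate Stay Credit: +581 days → 9 August 2008.
Response Delay Deduction: −362 days → 13 August 2007.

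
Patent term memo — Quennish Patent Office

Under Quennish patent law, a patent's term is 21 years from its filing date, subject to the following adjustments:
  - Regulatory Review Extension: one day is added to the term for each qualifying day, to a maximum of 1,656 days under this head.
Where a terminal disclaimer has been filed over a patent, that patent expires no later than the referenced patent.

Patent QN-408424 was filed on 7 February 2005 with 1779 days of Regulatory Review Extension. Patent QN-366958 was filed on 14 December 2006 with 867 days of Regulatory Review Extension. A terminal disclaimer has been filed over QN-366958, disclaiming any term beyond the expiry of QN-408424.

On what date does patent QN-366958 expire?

Natural term of QN-366958:
  Base: filing + 21 years → 14 December 2027.
  Regulatory Review Extension: 867 days (within the 1656-day cap) → +867 days → 29 April 2030.
Expiry of referenced patent QN-408424:
  Base: filing + 21 years → 7 February 2026.
  Regulatory Review Extension: 1779 days claimed exceeds the 1656-day cap, so +1656 days → 21 August 2030.
Terminal disclaimer: QN-366958 expires on the earlier of 29 April 2030 and 21 August 2030.

2030-04-29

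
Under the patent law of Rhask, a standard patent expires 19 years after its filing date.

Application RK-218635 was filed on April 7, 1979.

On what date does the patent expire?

Filing date + 19 years → 7 April 1998.

1998-04-07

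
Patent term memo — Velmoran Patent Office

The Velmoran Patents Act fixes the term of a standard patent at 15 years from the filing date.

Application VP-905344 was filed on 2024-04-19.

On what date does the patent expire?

2039-04-19

Filing date + 15 years → 19 April 2039.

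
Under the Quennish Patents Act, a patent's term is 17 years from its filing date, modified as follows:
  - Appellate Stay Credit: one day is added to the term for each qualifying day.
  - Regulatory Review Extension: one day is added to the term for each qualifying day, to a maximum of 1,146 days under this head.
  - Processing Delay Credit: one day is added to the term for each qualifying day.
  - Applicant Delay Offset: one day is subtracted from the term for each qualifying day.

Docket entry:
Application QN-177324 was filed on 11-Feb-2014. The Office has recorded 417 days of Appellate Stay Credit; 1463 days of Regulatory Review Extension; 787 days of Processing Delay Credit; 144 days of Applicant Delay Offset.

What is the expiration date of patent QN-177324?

February 25, 2037

Base term: filing date + 17 years → 11 February 2031.
Appellate Stay Credit: +417 days → 3 April 2032.
Regulatory Review Extension: 1463 days claimed exceeds the 1146-day cap, so +1146 days → 24 May 2035.
Processing Delay Credit: +787 days → 19 July 2037.
Applicant Delay Offset: −144 days → 25 February 2037.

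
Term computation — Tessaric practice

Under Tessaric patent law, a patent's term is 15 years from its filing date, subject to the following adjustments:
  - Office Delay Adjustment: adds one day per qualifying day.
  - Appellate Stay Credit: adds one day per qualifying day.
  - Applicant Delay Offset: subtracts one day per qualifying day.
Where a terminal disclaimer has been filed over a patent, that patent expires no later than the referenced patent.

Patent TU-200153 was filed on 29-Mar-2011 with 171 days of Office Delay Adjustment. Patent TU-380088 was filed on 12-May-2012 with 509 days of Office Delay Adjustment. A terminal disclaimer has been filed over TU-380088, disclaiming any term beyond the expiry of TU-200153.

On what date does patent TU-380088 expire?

Natural term of TU-380088:
  Base: filing + 15 years → 12 May 2027.
  Office Delay Adjustment: +509 days → 2 October 2028.
Expiry of referenced patent TU-200153:
  Base: filing + 15 years → 29 March 2026.
  Office Delay Adjustment: +171 days → 16 September 2026.
Terminal disclaimer: TU-380088 expires on the earlier of 2 October 2028 and 16 September 2026.

2026-09-16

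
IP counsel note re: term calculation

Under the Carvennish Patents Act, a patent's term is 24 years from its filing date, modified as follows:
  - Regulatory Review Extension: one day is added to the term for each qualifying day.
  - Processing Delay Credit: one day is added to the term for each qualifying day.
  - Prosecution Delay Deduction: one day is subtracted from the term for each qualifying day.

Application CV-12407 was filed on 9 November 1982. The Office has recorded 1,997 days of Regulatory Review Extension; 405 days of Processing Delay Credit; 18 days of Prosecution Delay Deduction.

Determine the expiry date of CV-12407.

2013-05-20

Base term: filing date + 24 years → 9 November 2006.
Regulatory Review Extension: +1997 days → 28 April 2012.
Processing Delay Credit: +405 days → 7 June 2013.
Prosecution Delay Deduction: −18 days → 20 May 2013.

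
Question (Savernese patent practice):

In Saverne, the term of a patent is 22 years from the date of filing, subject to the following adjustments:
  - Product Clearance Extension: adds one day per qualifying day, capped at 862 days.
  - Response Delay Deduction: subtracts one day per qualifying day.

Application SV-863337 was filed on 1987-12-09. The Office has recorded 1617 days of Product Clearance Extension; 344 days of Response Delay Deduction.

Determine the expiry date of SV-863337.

2011-05-11

Base term: filing date + 22 years → 9 December 2009.
Product Clearance Extension: 1617 days claimed exceeds the 862-day cap, so +862 days → 19 April 2012.
Response Delay Deduction: −344 days → 11 May 2011.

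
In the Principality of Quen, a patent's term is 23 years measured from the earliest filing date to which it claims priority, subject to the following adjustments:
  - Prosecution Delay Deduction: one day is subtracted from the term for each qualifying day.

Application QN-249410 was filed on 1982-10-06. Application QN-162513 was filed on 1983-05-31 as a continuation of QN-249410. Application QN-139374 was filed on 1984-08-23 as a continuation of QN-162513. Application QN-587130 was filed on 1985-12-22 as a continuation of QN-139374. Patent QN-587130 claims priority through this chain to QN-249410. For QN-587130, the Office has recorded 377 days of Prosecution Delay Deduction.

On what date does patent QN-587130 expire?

September 24, 2004

Earliest priority filing: 6 October 1982.
Base term: 6 October 1982 + 23 years → 6 October 2005.
Prosecution Delay Deduction: −377 days → 24 September 2004.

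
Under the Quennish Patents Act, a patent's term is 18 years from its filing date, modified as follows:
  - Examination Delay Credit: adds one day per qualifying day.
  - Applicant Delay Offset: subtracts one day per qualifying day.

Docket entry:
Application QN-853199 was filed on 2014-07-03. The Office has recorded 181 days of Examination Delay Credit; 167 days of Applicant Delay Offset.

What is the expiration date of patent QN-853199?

July 17, 2032

Base term: filing date + 18 years → 3 July 2032.
Examination Delay Credit: +181 days → 31 December 2032.
Applicant Delay Offset: −167 days → 17 July 2032.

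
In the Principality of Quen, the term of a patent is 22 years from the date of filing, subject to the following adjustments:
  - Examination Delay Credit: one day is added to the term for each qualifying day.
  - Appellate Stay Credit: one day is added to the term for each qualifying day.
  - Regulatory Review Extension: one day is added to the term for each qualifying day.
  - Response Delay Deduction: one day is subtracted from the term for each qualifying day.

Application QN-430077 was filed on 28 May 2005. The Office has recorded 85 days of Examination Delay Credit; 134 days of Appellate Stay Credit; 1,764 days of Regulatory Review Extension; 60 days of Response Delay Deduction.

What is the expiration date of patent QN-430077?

2032-09-01

Base term: filing date + 22 years → 28 May 2027.
Examination Delay Credit: +85 days → 21 August 2027.
Appellate Stay Credit: +134 days → 2 January 2028.
Regulatory Review Extension: +1764 days → 31 October 2032.
Response Delay Deduction: −60 days → 1 September 2032.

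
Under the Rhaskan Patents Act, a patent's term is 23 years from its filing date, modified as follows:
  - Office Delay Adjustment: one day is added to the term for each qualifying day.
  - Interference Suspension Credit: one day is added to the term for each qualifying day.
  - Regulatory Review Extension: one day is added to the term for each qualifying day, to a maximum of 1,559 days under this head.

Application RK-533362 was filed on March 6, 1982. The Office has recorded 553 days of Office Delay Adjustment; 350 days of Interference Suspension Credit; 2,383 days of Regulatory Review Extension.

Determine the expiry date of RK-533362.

Base term: filing date + 23 years → 6 March 2005.
Office Delay Adjustment: +553 days → 10 September 2006.
Interference Suspension Credit: +350 days → 26 August 2007.
Regulatory Review Extension: 2383 days claimed exceeds the 1559-day cap, so +1559 days → 2 December 2011.

2011-12-02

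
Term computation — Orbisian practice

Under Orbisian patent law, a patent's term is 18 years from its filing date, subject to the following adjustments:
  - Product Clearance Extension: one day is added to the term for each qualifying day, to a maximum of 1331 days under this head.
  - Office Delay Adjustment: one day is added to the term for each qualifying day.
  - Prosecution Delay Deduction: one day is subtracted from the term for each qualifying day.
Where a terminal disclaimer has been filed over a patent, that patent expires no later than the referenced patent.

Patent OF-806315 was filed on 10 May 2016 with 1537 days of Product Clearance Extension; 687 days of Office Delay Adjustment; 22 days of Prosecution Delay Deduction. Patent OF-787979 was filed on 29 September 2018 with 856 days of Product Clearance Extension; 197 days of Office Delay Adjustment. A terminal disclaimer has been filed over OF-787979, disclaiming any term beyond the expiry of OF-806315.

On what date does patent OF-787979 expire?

Natural term of OF-787979:
  Base: filing + 18 years → 29 September 2036.
  Product Clearance Extension: 856 days (within the 1331-day cap) → +856 days → 2 February 2039.
  Office Delay Adjustment: +197 days → 18 August 2039.
Expiry of referenced patent OF-806315:
  Base: filing + 18 years → 10 May 2034.
  Product Clearance Extension: 1537 days claimed exceeds the 1331-day cap, so +1331 days → 31 December 2037.
  Office Delay Adjustment: +687 days → 18 November 2039.
  Prosecution Delay Deduction: −22 days → 27 October 2039.
Terminal disclaimer: OF-787979 expires on the earlier of 18 August 2039 and 27 October 2039.

2039-08-18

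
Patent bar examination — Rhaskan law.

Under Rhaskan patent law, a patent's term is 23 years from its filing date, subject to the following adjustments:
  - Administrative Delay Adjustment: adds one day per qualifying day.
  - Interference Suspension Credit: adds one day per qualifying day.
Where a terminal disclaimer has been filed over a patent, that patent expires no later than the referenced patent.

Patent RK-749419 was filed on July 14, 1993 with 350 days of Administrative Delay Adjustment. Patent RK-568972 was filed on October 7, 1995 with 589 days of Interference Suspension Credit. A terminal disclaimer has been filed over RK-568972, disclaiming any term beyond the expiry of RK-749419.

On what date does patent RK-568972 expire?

Natural term of RK-568972:
  Base: filing + 23 years → 7 October 2018.
  Interference Suspension Credit: +589 days → 18 May 2020.
Expiry of referenced patent RK-749419:
  Base: filing + 23 years → 14 July 2016.
  Administrative Delay Adjustment: +350 days → 29 June 2017.
Terminal disclaimer: RK-568972 expires on the earlier of 18 May 2020 and 29 June 2017.

June 29, 2017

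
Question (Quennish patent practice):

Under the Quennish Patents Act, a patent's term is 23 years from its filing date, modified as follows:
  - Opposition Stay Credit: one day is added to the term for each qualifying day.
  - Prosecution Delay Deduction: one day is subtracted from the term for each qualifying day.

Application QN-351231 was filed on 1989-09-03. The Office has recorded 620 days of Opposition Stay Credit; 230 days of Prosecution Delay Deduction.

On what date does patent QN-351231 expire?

Base term: filing date + 23 years → 3 September 2012.
Opposition Stay Credit: +620 days → 16 May 2014.
Prosecution Delay Deduction: −230 days → 28 September 2013.

2013-09-28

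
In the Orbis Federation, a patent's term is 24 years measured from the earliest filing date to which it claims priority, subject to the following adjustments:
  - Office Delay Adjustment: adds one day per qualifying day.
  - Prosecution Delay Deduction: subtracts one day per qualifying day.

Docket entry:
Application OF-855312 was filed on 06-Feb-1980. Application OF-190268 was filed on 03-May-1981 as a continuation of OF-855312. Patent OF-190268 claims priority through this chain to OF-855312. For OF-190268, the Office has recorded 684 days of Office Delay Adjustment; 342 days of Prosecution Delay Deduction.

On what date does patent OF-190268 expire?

January 13, 2005

Earliest priority filing: 6 February 1980.
Base term: 6 February 1980 + 24 years → 6 February 2004.
Office Delay Adjustment: +684 days → 21 December 2005.
Prosecution Delay Deduction: −342 days → 13 January 2005.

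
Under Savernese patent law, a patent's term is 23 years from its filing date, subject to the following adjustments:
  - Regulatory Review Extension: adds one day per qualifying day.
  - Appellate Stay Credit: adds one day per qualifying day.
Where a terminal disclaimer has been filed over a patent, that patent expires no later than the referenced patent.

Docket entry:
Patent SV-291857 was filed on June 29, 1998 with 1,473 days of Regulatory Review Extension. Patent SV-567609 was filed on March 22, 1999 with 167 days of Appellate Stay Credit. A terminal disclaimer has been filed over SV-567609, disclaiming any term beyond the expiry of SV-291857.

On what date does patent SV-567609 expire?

September 5, 2022

Natural term of SV-567609:
  Base: filing + 23 years → 22 March 2022.
  Appellate Stay Credit: +167 days → 5 September 2022.
Expiry of referenced patent SV-291857:
  Base: filing + 23 years → 29 June 2021.
  Regulatory Review Extension: +1473 days → 11 July 2025.
Terminal disclaimer: SV-567609 expires on the earlier of 5 September 2022 and 11 July 2025.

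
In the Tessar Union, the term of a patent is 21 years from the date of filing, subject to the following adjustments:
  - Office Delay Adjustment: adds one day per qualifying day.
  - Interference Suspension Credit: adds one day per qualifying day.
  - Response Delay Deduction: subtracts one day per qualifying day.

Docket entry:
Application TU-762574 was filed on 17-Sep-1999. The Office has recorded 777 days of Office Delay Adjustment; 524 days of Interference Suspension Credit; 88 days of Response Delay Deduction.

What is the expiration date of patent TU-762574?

January 13, 2024

Base term: filing date + 21 years → 17 September 2020.
Office Delay Adjustment: +777 days → 3 November 2022.
Interference Suspension Credit: +524 days → 10 April 2024.
Response Delay Deduction: −88 days → 13 January 2024.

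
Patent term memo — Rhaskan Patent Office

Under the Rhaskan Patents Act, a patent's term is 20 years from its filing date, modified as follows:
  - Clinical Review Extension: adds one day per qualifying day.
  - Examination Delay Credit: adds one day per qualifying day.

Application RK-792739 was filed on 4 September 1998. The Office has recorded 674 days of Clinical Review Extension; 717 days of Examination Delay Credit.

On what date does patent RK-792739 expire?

Base term: filing date + 20 years → 4 September 2018.
Clinical Review Extension: +674 days → 9 July 2020.
Examination Delay Credit: +717 days → 26 June 2022.

2022-06-26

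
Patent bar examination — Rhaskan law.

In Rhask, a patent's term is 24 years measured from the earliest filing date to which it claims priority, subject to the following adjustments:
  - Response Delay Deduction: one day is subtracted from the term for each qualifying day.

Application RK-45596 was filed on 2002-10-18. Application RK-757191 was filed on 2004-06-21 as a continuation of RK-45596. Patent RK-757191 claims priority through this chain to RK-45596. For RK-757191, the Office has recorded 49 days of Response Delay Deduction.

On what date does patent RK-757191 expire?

August 30, 2026

Earliest priority filing: 18 October 2002.
Base term: 18 October 2002 + 24 years → 18 October 2026.
Response Delay Deduction: −49 days → 30 August 2026.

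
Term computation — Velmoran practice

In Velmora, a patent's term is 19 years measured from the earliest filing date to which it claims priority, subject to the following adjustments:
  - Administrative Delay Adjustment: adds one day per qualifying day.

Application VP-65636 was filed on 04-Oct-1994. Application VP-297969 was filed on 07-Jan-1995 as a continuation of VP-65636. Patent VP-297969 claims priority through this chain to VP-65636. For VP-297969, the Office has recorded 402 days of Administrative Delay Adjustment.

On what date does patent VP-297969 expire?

2014-11-10

Earliest priority filing: 4 October 1994.
Base term: 4 October 1994 + 19 years → 4 October 2013.
Administrative Delay Adjustment: +402 days → 10 November 2014.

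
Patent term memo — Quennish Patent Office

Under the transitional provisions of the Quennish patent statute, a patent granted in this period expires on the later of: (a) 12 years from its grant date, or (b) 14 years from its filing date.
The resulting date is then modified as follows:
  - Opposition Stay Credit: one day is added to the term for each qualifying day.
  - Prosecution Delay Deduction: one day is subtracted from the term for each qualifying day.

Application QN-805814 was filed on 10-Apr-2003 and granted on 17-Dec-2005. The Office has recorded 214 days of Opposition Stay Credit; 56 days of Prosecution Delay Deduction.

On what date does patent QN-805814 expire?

(a) grant + 12 years → 17 December 2017.
(b) filing + 14 years → 10 April 2017.
Later of the two: 17 December 2017.
Opposition Stay Credit: +214 days → 19 July 2018.
Prosecution Delay Deduction: −56 days → 24 May 2018.

2018-05-24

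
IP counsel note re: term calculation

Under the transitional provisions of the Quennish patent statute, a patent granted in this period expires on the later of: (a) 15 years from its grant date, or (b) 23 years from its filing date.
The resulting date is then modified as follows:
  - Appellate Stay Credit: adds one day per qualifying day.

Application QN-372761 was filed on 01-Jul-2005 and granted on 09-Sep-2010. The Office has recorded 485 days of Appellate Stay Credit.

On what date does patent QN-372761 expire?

2029-10-29

(a) grant + 15 years → 9 September 2025.
(b) filing + 23 years → 1 July 2028.
Later of the two: 1 July 2028.
Appellate Stay Credit: +485 days → 29 October 2029.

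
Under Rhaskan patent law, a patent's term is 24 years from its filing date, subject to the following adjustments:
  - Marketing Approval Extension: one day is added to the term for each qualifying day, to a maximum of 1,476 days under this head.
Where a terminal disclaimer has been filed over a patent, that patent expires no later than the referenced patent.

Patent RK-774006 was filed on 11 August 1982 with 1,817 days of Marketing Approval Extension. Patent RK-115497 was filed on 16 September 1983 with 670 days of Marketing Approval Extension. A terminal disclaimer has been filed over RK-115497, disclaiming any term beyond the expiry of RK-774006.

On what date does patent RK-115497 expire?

Natural term of RK-115497:
  Base: filing + 24 years → 16 September 2007.
  Marketing Approval Extension: 670 days (within the 1476-day cap) → +670 days → 17 July 2009.
Expiry of referenced patent RK-774006:
  Base: filing + 24 years → 11 August 2006.
  Marketing Approval Extension: 1817 days claimed exceeds the 1476-day cap, so +1476 days → 26 August 2010.
Terminal disclaimer: RK-115497 expires on the earlier of 17 July 2009 and 26 August 2010.

2009-07-17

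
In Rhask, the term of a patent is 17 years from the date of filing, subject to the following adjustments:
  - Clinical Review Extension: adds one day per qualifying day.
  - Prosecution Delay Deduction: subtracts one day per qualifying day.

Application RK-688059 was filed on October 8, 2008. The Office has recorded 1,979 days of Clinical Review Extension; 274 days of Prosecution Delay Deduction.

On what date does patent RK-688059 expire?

June 9, 2030

Base term: filing date + 17 years → 8 October 2025.
Clinical Review Extension: +1979 days → 10 March 2031.
Prosecution Delay Deduction: −274 days → 9 June 2030.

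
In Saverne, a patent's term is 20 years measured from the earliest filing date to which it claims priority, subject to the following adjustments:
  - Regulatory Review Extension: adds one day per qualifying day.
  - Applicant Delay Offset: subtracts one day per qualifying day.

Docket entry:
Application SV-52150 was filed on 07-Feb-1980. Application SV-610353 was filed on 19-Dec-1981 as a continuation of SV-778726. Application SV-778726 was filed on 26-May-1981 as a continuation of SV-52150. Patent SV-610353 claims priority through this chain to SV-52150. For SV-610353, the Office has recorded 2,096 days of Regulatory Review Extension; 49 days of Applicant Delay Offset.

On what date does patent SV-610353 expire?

2005-09-15

Earliest priority filing: 7 February 1980.
Base term: 7 February 1980 + 20 years → 7 February 2000.
Regulatory Review Extension: +2096 days → 3 November 2005.
Applicant Delay Offset: −49 days → 15 September 2005.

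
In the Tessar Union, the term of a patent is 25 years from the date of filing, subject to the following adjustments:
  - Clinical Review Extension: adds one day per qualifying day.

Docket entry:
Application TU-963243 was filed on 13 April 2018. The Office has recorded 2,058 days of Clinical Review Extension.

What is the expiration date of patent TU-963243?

November 30, 2048

Base term: filing date + 25 years → 13 April 2043.
Clinical Review Extension: +2058 days → 30 November 2048.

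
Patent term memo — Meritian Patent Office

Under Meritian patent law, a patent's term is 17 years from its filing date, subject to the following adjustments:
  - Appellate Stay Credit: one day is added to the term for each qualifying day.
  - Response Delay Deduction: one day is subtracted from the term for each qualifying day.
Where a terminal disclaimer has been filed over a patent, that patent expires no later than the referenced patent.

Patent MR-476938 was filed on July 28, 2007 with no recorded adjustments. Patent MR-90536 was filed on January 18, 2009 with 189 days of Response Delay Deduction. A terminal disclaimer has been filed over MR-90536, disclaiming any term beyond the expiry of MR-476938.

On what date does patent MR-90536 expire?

Natural term of MR-90536:
  Base: filing + 17 years → 18 January 2026.
  Response Delay Deduction: −189 days → 13 July 2025.
Expiry of referenced patent MR-476938:
  Base: filing + 17 years → 28 July 2024.
Terminal disclaimer: MR-90536 expires on the earlier of 13 July 2025 and 28 July 2024.

2024-07-28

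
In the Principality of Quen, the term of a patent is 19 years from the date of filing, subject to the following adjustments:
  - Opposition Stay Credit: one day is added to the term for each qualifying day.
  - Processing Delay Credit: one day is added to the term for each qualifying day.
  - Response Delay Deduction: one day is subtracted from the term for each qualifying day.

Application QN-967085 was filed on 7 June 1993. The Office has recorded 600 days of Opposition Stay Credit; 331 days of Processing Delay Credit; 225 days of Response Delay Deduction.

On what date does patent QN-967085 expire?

Base term: filing date + 19 years → 7 June 2012.
Opposition Stay Credit: +600 days → 28 January 2014.
Processing Delay Credit: +331 days → 25 December 2014.
Response Delay Deduction: −225 days → 14 May 2014.

May 14, 2014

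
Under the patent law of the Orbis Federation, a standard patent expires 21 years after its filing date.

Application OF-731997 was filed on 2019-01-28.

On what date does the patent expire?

2040-01-28

Filing date + 21 years → 28 January 2040.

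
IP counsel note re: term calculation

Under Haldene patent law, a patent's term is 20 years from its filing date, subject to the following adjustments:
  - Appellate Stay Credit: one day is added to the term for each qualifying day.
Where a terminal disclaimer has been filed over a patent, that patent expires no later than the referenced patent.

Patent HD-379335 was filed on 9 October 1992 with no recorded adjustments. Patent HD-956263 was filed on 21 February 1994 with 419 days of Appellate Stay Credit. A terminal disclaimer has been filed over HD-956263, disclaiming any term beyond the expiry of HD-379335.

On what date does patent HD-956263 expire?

October 9, 2012

Natural term of HD-956263:
  Base: filing + 20 years → 21 February 2014.
  Appellate Stay Credit: +419 days → 16 April 2015.
Expiry of referenced patent HD-379335:
  Base: filing + 20 years → 9 October 2012.
Terminal disclaimer: HD-956263 expires on the earlier of 16 April 2015 and 9 October 2012.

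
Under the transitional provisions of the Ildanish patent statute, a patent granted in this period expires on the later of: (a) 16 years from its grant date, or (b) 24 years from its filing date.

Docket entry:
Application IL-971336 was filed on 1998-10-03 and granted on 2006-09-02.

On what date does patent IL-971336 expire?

October 3, 2022

(a) grant + 16 years → 2 September 2022.
(b) filing + 24 years → 3 October 2022.
Later of the two: 3 October 2022.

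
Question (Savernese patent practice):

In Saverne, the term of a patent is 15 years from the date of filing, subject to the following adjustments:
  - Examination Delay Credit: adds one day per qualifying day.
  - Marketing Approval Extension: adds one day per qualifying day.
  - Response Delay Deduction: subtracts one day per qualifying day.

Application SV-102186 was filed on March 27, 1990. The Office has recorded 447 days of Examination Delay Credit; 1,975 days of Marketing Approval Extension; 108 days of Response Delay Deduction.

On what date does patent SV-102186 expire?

Base term: filing date + 15 years → 27 March 2005.
Examination Delay Credit: +447 days → 17 June 2006.
Marketing Approval Extension: +1975 days → 13 November 2011.
Response Delay Deduction: −108 days → 28 July 2011.

July 28, 2011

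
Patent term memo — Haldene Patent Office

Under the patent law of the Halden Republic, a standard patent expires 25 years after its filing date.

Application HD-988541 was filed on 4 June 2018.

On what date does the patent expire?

Filing date + 25 years → 4 June 2043.

2043-06-04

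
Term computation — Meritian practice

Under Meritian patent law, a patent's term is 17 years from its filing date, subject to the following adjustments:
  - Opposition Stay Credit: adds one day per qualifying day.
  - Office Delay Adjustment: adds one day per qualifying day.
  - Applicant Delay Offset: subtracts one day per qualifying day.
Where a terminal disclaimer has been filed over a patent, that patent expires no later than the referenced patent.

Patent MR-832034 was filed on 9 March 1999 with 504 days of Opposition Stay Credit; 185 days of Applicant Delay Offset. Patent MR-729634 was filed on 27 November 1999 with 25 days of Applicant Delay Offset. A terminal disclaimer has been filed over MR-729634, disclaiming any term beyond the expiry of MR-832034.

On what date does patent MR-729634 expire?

November 2, 2016

Natural term of MR-729634:
  Base: filing + 17 years → 27 November 2016.
  Applicant Delay Offset: −25 days → 2 November 2016.
Expiry of referenced patent MR-832034:
  Base: filing + 17 years → 9 March 2016.
  Opposition Stay Credit: +504 days → 26 July 2017.
  Applicant Delay Offset: −185 days → 22 January 2017.
Terminal disclaimer: MR-729634 expires on the earlier of 2 November 2016 and 22 January 2017.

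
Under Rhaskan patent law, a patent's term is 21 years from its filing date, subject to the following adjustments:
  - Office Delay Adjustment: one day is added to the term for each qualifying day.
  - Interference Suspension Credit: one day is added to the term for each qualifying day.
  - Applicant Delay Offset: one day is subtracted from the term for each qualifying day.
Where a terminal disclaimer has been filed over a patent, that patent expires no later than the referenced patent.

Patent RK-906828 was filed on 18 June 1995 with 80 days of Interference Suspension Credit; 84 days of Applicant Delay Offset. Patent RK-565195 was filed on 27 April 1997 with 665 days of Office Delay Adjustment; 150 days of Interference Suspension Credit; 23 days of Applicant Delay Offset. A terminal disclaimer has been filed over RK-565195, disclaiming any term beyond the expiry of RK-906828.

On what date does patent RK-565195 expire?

2016-06-14

Natural term of RK-565195:
  Base: filing + 21 years → 27 April 2018.
  Office Delay Adjustment: +665 days → 21 February 2020.
  Interference Suspension Credit: +150 days → 20 July 2020.
  Applicant Delay Offset: −23 days → 27 June 2020.
Expiry of referenced patent RK-906828:
  Base: filing + 21 years → 18 June 2016.
  Interference Suspension Credit: +80 days → 6 September 2016.
  Applicant Delay Offset: −84 days → 14 June 2016.
Terminal disclaimer: RK-565195 expires on the earlier of 27 June 2020 and 14 June 2016.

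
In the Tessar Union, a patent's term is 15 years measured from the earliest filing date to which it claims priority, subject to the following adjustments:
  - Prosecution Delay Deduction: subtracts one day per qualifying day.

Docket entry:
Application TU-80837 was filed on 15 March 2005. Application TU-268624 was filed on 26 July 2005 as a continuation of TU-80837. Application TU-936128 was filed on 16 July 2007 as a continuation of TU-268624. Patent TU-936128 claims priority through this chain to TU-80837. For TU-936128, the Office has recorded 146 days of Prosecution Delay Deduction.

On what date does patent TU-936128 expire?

2019-10-21

Earliest priority filing: 15 March 2005.
Base term: 15 March 2005 + 15 years → 15 March 2020.
Prosecution Delay Deduction: −146 days → 21 October 2019.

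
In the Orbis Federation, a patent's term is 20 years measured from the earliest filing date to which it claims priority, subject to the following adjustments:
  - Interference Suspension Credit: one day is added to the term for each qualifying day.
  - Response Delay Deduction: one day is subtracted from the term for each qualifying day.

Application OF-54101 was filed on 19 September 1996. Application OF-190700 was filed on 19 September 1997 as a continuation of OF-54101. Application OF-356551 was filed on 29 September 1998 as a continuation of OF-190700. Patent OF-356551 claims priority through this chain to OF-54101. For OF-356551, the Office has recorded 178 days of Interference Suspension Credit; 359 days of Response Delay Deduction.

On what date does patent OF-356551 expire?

Earliest priority filing: 19 September 1996.
Base term: 19 September 1996 + 20 years → 19 September 2016.
Interference Suspension Credit: +178 days → 16 March 2017.
Response Delay Deduction: −359 days → 22 March 2016.

March 22, 2016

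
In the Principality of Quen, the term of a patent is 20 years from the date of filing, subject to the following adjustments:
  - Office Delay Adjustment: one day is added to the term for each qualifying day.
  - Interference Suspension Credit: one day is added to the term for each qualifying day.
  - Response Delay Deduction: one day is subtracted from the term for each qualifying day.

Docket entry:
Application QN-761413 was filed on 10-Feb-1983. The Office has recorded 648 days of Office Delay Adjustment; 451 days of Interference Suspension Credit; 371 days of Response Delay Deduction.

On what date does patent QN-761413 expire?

Base term: filing date + 20 years → 10 February 2003.
Office Delay Adjustment: +648 days → 19 November 2004.
Interference Suspension Credit: +451 days → 13 February 2006.
Response Delay Deduction: −371 days → 7 February 2005.

2005-02-07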